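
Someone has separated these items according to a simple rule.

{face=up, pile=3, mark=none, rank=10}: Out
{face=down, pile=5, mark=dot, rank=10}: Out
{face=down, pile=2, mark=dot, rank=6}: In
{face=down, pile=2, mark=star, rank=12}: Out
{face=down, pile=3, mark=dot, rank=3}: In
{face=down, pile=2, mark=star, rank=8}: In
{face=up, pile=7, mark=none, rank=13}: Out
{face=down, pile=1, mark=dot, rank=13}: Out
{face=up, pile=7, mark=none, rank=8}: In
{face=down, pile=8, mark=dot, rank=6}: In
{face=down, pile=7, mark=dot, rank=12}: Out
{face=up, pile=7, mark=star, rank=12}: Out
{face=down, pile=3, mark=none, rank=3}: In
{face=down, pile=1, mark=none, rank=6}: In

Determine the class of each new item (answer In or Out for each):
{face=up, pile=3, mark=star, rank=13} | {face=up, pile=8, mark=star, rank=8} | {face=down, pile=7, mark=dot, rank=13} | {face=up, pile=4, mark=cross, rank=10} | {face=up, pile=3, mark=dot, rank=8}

Out, In, Out, Out, In

One predicate separates the groups cleanly: rank ≤ 8.
{face=up, pile=3, mark=star, rank=13}: Out (rank = 13).
{face=up, pile=8, mark=star, rank=8}: In (rank = 8).
{face=down, pile=7, mark=dot, rank=13}: Out (rank = 13).
{face=up, pile=4, mark=cross, rank=10}: Out (rank = 10).
{face=up, pile=3, mark=dot, rank=8}: In (rank = 8).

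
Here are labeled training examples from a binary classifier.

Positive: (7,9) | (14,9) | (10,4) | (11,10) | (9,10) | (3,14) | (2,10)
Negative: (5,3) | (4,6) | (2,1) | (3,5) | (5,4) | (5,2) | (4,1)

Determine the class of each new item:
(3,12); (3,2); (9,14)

One predicate separates the groups cleanly: sum ≥ 12.

Positive, Negative, Positive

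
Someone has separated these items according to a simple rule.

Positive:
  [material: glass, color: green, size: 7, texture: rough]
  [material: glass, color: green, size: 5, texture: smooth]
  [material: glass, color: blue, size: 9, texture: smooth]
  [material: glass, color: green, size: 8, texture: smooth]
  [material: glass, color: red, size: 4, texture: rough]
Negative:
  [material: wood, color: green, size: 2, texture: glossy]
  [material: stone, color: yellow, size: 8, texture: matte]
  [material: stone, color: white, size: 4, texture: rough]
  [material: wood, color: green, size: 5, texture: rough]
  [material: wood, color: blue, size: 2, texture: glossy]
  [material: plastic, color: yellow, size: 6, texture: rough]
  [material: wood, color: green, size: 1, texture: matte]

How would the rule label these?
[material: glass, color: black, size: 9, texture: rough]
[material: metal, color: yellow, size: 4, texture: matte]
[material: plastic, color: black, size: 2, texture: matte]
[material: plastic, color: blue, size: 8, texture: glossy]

Positive, Negative, Negative, Negative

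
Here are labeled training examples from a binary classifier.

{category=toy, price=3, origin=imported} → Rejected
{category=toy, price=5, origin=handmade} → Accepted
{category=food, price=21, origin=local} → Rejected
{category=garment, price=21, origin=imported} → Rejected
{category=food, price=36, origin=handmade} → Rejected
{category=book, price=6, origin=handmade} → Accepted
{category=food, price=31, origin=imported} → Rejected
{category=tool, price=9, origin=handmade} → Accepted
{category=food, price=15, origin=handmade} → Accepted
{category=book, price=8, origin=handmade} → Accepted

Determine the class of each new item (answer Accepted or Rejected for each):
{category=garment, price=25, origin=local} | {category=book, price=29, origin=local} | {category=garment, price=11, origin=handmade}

The common property of the 'Accepted' items is: origin is handmade AND price ≤ 15. No 'Rejected' item has it.

Rejected, Rejected, Accepted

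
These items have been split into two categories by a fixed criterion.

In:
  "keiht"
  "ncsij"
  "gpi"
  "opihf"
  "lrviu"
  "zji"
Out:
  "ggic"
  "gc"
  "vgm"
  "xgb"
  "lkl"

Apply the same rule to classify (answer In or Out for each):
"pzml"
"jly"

Out, Out

The simplest hypothesis consistent with all the labels is: odd length AND contains 'i'.
"pzml": length 4, no 'i' — does not fit, so Out.
"jly": length 3, no 'i' — does not fit, so Out.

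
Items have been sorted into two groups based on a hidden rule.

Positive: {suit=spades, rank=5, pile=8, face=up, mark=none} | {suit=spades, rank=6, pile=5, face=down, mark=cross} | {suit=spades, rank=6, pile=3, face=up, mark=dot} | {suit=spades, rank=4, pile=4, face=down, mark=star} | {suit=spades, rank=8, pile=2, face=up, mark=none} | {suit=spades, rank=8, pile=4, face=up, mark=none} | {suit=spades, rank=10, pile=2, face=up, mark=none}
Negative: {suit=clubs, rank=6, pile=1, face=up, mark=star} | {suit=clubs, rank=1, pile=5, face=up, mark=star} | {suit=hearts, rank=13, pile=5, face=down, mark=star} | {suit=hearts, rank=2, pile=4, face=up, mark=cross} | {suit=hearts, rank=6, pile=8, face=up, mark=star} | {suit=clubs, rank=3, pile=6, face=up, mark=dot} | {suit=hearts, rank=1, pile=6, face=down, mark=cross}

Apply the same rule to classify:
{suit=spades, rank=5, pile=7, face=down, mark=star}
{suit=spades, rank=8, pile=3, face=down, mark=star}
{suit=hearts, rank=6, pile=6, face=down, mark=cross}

Looking at the examples, the only property every 'Positive' case has and every 'Negative' case lacks is: suit is spades.

Positive, Positive, Negative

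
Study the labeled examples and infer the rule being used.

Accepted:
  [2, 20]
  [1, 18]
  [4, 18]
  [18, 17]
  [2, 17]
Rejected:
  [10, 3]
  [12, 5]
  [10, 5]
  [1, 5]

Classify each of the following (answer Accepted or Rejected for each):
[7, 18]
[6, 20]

Accepted, Accepted

'Accepted' ⟺ sum ≥ 19.
[7, 18]: 7+18 = 25, meets the rule → Accepted. [6, 20]: 6+20 = 26, meets the rule → Accepted.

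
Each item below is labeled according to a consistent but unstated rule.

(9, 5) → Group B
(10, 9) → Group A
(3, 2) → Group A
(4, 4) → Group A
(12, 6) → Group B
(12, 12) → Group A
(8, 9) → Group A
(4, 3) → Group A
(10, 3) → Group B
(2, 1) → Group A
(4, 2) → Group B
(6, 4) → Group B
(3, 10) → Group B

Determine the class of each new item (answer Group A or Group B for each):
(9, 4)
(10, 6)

The simplest hypothesis consistent with all the labels is: |first − second| ≤ 1.
(9, 4): |9−4| = 5, does not pass → Group B. (10, 6): |10−6| = 4, does not pass → Group B.

Group B, Group B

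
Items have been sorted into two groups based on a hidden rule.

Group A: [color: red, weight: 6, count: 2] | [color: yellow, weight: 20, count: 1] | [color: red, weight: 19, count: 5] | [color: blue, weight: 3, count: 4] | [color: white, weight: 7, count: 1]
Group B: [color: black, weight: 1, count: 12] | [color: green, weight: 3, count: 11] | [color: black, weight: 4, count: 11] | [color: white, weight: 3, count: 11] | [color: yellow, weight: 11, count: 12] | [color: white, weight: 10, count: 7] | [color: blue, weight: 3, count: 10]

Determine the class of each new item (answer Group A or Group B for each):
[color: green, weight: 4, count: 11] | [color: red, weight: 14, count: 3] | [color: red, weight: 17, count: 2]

All 'Group A' examples share one property — count ≤ 5 — and every 'Group B' example lacks it.
[color: green, weight: 4, count: 11]: count = 11, doesn't qualify → Group B.
[color: red, weight: 14, count: 3]: count = 3, has this property → Group A.
[color: red, weight: 17, count: 2]: count = 2, has this property → Group A.

Group B, Group A, Group A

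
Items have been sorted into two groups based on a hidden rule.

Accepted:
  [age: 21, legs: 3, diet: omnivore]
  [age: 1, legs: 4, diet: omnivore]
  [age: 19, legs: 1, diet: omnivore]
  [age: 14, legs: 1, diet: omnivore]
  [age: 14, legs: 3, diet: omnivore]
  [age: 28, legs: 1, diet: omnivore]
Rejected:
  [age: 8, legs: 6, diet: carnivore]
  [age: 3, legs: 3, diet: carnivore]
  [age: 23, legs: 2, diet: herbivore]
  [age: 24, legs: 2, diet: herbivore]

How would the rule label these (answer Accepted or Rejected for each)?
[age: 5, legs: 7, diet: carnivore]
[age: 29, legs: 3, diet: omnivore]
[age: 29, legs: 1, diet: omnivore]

One predicate separates the groups cleanly: diet is omnivore.

Rejected, Accepted, Accepted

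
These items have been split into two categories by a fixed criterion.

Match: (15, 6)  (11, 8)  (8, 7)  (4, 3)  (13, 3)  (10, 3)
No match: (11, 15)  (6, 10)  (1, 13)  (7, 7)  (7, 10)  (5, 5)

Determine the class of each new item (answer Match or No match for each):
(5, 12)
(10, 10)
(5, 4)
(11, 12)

No match, No match, Match, No match

'Match' ⟺ first > second.
(5, 12): 5 < 12, does not fit → No match. (10, 10): 10 = 10, does not fit → No match. (5, 4): 5 > 4, has this property → Match. (11, 12): 11 < 12, does not fit → No match.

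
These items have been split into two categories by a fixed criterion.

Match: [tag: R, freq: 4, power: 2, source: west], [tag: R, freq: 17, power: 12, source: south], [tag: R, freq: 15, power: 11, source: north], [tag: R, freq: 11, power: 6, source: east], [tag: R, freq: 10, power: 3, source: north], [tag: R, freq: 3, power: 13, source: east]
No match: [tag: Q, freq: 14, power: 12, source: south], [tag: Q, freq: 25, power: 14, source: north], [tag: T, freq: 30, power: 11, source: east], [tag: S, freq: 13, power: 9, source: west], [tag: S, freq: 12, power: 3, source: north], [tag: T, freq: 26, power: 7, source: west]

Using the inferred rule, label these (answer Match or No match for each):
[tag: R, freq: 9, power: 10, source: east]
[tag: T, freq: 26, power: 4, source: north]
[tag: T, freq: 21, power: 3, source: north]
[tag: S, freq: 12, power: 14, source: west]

Match, No match, No match, No match

One predicate separates the groups cleanly: tag is R.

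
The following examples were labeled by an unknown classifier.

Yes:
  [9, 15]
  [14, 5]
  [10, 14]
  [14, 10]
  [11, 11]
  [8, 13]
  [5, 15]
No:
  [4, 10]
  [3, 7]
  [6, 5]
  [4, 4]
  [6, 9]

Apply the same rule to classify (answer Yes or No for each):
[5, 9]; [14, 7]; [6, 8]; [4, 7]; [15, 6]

No, Yes, No, No, Yes

'Yes' ⟺ sum ≥ 19.
[5, 9] → 5+9 = 14 → No.
[14, 7] → 14+7 = 21 → Yes.
[6, 8] → 6+8 = 14 → No.
[4, 7] → 4+7 = 11 → No.
[15, 6] → 15+6 = 21 → Yes.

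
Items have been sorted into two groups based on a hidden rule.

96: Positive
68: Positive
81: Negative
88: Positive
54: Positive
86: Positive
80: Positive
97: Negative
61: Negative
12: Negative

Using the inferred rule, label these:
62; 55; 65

Every 'Positive' example satisfies: even AND at least 54. None of the 'Negative' examples do.
62: Positive (62 is even, 62 ≥ 54).
55: Negative (55 is odd, 55 ≥ 54).
65: Negative (65 is odd, 65 ≥ 54).

Positive, Negative, Negative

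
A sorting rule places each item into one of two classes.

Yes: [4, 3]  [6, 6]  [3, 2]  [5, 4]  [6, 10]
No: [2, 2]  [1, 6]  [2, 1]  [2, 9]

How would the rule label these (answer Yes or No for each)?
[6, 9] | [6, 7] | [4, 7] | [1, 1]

Yes, Yes, Yes, No

The common property of the 'Yes' items is: first ≥ 3. No 'No' item has it.
[6, 9] — first 6, hence Yes.
[6, 7] — first 6, hence Yes.
[4, 7] — first 4, hence Yes.
[1, 1] — first 1, hence No.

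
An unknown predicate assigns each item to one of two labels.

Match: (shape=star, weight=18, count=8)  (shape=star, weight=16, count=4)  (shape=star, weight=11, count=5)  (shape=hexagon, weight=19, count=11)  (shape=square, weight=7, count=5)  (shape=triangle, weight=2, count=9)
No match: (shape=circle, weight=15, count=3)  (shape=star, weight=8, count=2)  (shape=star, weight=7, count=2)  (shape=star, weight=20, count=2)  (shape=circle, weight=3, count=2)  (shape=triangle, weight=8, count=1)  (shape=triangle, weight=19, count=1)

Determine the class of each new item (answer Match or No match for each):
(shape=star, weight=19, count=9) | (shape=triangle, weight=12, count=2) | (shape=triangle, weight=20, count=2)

The pattern is that an item is 'Match' exactly when: count ≥ 4.

Match, No match, No match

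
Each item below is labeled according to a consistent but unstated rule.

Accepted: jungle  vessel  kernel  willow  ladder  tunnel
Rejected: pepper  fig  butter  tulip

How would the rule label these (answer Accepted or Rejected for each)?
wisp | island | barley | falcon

Rejected, Accepted, Accepted, Accepted

Rule: even length AND contains 'l'. This holds for each 'Accepted' example and fails for each 'Rejected' one.
wisp: length 4, no 'l', doesn't match → Rejected. island: length 6, has 'l', passes → Accepted. barley: length 6, has 'l', passes → Accepted. falcon: length 6, has 'l', passes → Accepted.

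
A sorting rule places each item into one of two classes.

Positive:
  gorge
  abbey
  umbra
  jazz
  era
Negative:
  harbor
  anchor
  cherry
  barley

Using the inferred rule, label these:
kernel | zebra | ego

The rule appears to be: length ≤ 5.
Negative: kernel, since length 6.
Positive: zebra, since length 5.
Positive: ego, since length 3.

Negative, Positive, Positive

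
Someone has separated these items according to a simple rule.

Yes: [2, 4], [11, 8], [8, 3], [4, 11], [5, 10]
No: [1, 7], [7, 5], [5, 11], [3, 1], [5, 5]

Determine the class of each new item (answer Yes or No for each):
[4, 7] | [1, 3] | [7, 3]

Rule: product is even. This holds for each 'Yes' example and fails for each 'No' one.
[4, 7] → 4·7 = 28 → Yes. [1, 3] → 1·3 = 3 → No. [7, 3] → 7·3 = 21 → No.

Yes, No, No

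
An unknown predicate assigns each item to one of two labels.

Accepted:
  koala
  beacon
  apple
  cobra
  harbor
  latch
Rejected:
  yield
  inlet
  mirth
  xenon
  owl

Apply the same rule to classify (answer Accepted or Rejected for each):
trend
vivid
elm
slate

Rejected, Rejected, Rejected, Accepted

Every 'Accepted' example satisfies: contains 'a'. None of the 'Rejected' examples do.
trend: Rejected (no 'a'). vivid: Rejected (no 'a'). elm: Rejected (no 'a'). slate: Accepted (has 'a').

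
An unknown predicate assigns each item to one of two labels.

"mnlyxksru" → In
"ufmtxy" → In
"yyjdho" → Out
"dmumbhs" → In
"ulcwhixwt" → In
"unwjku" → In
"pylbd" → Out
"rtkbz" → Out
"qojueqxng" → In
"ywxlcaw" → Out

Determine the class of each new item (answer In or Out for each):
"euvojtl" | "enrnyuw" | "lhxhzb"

The classifier is using: contains 'u'.

In, In, Out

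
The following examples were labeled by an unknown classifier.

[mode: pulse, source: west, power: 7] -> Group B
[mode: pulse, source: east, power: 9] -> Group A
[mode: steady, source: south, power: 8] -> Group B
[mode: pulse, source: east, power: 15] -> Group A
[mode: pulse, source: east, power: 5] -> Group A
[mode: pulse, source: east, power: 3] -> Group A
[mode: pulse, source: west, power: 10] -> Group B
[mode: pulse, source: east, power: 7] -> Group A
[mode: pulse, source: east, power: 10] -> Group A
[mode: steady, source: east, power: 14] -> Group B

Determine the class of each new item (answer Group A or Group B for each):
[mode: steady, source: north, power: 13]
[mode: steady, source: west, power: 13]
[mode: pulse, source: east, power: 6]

Group B, Group B, Group A

Rule: source is east AND mode is pulse. This holds for each 'Group A' example and fails for each 'Group B' one.
[mode: steady, source: north, power: 13]: source is north, mode is steady — fails this test, so Group B. [mode: steady, source: west, power: 13]: source is west, mode is steady — fails this test, so Group B. [mode: pulse, source: east, power: 6]: source is east, mode is pulse — matches, so Group A.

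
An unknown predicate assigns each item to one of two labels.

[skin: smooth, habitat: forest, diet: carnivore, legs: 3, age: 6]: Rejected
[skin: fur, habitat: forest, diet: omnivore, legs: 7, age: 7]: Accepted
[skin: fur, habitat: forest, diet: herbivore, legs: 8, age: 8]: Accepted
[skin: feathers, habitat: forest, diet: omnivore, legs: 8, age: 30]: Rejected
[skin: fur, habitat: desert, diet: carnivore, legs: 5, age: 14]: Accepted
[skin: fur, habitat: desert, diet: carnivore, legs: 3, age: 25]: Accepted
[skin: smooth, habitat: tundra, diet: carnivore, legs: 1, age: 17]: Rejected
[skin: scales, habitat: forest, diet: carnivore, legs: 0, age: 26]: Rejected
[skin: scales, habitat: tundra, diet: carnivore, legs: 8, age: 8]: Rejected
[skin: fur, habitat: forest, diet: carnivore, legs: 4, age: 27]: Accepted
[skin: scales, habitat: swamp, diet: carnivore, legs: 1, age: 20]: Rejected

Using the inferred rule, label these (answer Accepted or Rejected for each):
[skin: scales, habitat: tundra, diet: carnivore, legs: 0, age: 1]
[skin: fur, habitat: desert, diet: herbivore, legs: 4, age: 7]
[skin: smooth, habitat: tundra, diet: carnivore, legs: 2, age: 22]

The distinguishing property — skin is fur — holds for all the 'Accepted' cases and none of the 'Rejected' cases.
Rejected: [skin: scales, habitat: tundra, diet: carnivore, legs: 0, age: 1], since skin is scales. Accepted: [skin: fur, habitat: desert, diet: herbivore, legs: 4, age: 7], since skin is fur. Rejected: [skin: smooth, habitat: tundra, diet: carnivore, legs: 2, age: 22], since skin is smooth.

Rejected, Accepted, Rejected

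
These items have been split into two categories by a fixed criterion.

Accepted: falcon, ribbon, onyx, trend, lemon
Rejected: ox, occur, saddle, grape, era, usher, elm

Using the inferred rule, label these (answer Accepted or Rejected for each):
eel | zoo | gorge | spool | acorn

Rejected, Rejected, Rejected, Rejected, Accepted

One predicate separates the groups cleanly: contains 'n'.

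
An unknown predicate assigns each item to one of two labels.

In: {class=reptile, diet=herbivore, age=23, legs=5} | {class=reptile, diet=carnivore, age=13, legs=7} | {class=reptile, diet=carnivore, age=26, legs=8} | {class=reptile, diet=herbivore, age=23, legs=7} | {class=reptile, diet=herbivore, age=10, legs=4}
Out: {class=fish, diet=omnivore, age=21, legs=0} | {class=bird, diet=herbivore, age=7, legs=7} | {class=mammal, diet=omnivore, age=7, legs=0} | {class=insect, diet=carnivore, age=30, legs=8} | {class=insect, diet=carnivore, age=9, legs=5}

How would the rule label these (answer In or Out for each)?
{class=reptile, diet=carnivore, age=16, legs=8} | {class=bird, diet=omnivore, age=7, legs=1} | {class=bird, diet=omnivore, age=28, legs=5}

Looking at the examples, the only property every 'In' case has and every 'Out' case lacks is: class is reptile.
{class=reptile, diet=carnivore, age=16, legs=8}: In (class is reptile).
{class=bird, diet=omnivore, age=7, legs=1}: Out (class is bird).
{class=bird, diet=omnivore, age=28, legs=5}: Out (class is bird).

In, Out, Out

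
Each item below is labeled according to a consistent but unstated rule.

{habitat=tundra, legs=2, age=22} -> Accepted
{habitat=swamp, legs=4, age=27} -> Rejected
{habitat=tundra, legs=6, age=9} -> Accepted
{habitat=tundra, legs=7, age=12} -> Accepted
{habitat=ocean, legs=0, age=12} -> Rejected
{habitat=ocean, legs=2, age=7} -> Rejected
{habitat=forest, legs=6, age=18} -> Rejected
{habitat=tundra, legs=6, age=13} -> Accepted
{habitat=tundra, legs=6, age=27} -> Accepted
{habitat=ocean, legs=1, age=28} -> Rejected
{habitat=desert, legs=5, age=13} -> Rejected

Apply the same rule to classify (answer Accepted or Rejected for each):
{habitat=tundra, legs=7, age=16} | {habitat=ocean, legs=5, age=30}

A rule that fits every label: habitat is tundra — true of each 'Accepted' example, false of each 'Rejected' one.

Accepted, Rejected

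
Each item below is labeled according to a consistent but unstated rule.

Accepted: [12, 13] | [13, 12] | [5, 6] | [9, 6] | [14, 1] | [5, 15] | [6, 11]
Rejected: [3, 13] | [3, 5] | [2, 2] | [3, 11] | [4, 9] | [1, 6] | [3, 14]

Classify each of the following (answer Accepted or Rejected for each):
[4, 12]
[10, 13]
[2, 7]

Rejected, Accepted, Rejected

The classifier is using: first ≥ 5.
[4, 12]: first 4 — does not pass, so Rejected.
[10, 13]: first 10 — matches, so Accepted.
[2, 7]: first 2 — does not pass, so Rejected.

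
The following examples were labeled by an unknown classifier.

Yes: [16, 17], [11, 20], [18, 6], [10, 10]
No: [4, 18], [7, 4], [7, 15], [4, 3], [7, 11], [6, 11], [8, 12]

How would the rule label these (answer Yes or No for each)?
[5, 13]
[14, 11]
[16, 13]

No, Yes, Yes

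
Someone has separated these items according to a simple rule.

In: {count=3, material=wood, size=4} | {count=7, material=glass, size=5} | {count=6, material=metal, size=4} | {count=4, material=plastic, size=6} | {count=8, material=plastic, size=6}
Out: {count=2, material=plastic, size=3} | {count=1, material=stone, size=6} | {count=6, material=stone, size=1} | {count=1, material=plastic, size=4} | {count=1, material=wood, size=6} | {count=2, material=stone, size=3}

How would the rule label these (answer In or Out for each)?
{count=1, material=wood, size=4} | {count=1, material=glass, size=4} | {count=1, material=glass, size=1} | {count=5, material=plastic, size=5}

The pattern is that an item is 'In' exactly when: size ≥ 3 AND count ≥ 3.

Out, Out, Out, In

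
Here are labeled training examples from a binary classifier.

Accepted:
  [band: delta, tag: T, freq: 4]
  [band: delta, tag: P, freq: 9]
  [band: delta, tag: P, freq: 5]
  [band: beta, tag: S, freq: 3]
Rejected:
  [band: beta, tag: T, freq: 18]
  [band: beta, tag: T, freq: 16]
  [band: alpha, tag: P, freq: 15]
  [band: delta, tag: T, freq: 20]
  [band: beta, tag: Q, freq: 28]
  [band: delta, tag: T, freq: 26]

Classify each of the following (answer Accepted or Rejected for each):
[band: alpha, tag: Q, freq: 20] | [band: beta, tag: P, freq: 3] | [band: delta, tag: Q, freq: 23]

The distinguishing property — freq ≤ 9 — holds for all the 'Accepted' cases and none of the 'Rejected' cases.
[band: alpha, tag: Q, freq: 20]: freq = 20, fails the rule → Rejected.
[band: beta, tag: P, freq: 3]: freq = 3, checks out → Accepted.
[band: delta, tag: Q, freq: 23]: freq = 23, fails the rule → Rejected.

Rejected, Accepted, Rejected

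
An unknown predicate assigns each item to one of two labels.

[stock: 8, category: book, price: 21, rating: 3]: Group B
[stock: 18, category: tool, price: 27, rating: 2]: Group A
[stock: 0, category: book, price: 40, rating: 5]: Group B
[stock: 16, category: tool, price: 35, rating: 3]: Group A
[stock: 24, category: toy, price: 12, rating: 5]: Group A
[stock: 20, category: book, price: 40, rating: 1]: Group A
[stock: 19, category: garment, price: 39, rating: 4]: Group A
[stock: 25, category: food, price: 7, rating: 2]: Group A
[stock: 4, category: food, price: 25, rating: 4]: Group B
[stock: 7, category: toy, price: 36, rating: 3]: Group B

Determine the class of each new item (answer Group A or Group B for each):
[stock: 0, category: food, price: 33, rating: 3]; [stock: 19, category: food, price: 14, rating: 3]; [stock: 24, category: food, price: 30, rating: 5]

Group B, Group A, Group A

Every 'Group A' example satisfies: stock ≥ 16. None of the 'Group B' examples do.
Group B: [stock: 0, category: food, price: 33, rating: 3], since stock = 0. Group A: [stock: 19, category: food, price: 14, rating: 3], since stock = 19. Group A: [stock: 24, category: food, price: 30, rating: 5], since stock = 24.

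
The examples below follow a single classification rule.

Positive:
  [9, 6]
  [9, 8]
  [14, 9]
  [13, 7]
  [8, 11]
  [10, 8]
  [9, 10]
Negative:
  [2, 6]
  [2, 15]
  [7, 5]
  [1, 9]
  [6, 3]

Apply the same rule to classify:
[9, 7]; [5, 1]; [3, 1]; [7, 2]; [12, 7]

The pattern is that an item is 'Positive' exactly when: first ≥ 8.
[9, 7]: first 9, checks out → Positive.
[5, 1]: first 5, doesn't match → Negative.
[3, 1]: first 3, doesn't match → Negative.
[7, 2]: first 7, doesn't match → Negative.
[12, 7]: first 12, checks out → Positive.

Positive, Negative, Negative, Negative, Positive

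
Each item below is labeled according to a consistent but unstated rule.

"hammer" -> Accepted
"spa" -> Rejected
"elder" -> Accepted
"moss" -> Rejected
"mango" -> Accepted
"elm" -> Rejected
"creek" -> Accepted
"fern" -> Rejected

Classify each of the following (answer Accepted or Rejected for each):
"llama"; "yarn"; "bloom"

Accepted, Rejected, Accepted

Every 'Accepted' example satisfies: length ≥ 5. None of the 'Rejected' examples do.
Accepted: "llama", since length 5.
Rejected: "yarn", since length 4.
Accepted: "bloom", since length 5.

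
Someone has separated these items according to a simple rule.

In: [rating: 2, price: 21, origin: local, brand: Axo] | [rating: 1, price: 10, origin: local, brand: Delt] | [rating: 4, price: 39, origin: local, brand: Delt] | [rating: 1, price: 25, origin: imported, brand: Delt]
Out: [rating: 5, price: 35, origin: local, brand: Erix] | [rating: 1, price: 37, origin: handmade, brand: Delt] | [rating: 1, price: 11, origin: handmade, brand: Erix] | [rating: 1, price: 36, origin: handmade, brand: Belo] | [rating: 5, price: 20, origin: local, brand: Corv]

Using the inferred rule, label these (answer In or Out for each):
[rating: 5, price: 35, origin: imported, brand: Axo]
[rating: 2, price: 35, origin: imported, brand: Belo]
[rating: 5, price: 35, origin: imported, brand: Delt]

The classifier is using: origin is not handmade AND rating ≤ 4.
[rating: 5, price: 35, origin: imported, brand: Axo] — origin is imported, rating = 5, hence Out.
[rating: 2, price: 35, origin: imported, brand: Belo] — origin is imported, rating = 2, hence In.
[rating: 5, price: 35, origin: imported, brand: Delt] — origin is imported, rating = 5, hence Out.

Out, In, Out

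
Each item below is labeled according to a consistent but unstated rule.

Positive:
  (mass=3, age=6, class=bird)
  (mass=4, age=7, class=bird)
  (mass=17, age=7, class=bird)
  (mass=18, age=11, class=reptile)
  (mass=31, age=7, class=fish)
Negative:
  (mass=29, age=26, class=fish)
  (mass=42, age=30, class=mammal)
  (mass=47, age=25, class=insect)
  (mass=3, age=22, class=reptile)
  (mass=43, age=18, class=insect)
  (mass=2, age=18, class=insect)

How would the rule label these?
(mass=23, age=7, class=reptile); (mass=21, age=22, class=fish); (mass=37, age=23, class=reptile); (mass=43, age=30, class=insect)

Positive, Negative, Negative, Negative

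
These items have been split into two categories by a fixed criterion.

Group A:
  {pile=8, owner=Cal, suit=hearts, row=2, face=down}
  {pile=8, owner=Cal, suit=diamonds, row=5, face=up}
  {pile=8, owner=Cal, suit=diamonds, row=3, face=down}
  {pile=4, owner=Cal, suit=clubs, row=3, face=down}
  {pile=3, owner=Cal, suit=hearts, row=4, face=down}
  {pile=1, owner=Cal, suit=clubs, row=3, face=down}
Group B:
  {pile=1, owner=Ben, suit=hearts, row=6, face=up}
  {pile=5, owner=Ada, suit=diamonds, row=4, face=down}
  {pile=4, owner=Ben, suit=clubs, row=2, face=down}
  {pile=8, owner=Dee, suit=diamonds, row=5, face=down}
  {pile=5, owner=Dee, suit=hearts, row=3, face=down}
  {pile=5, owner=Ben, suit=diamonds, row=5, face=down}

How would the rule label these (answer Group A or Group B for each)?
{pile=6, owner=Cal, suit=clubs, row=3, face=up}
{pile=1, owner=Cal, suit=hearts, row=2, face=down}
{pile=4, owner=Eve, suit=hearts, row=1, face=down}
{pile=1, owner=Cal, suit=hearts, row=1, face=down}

The common property of the 'Group A' items is: owner is Cal. No 'Group B' item has it.
{pile=6, owner=Cal, suit=clubs, row=3, face=up} — owner is Cal, hence Group A. {pile=1, owner=Cal, suit=hearts, row=2, face=down} — owner is Cal, hence Group A. {pile=4, owner=Eve, suit=hearts, row=1, face=down} — owner is Eve, hence Group B. {pile=1, owner=Cal, suit=hearts, row=1, face=down} — owner is Cal, hence Group A.

Group A, Group A, Group B, Group A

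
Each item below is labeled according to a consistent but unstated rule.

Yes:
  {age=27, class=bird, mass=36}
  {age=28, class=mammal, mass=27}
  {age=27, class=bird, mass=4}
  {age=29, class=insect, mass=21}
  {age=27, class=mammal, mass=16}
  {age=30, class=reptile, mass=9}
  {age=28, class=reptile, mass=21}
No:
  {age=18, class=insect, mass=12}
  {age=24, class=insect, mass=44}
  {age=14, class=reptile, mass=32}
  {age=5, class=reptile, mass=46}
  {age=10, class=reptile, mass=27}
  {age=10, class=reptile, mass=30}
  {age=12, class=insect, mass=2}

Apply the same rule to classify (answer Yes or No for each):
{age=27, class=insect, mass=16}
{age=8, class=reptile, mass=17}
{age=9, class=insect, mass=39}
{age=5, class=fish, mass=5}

Yes, No, No, No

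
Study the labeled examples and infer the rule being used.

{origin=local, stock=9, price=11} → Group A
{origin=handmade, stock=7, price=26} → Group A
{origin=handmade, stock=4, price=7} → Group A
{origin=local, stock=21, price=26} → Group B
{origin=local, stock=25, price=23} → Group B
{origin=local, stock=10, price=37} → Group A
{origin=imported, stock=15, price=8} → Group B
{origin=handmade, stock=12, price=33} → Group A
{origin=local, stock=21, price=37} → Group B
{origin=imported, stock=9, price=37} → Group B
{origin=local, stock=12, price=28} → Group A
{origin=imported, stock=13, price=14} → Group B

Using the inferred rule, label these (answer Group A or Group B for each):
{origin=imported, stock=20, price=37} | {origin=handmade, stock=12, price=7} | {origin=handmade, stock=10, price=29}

Group B, Group A, Group A

The classifier is using: origin is not imported AND stock ≤ 12.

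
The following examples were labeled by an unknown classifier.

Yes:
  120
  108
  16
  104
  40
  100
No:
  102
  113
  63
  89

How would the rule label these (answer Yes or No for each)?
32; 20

Yes, Yes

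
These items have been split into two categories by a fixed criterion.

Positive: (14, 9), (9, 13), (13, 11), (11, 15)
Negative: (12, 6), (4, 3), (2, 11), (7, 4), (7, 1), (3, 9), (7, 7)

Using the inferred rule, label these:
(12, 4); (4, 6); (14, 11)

Negative, Negative, Positive

A rule that fits every label: sum ≥ 22 — true of each 'Positive' example, false of each 'Negative' one.
Negative: (12, 4), since 12+4 = 16.
Negative: (4, 6), since 4+6 = 10.
Positive: (14, 11), since 14+11 = 25.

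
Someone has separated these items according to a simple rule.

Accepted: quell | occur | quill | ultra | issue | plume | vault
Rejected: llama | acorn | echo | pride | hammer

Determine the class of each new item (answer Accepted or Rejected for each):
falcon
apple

Rejected, Rejected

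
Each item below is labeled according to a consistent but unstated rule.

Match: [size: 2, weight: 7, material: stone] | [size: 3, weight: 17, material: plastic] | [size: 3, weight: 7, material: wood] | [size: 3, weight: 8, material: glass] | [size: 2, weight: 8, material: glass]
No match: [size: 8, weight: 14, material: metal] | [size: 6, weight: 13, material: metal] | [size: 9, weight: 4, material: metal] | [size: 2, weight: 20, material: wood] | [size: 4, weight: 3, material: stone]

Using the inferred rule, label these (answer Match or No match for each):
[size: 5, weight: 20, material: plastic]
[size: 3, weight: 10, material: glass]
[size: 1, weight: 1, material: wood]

No match, Match, Match

The distinguishing property — weight ≤ 17 AND size ≤ 3 — holds for all the 'Match' cases and none of the 'No match' cases.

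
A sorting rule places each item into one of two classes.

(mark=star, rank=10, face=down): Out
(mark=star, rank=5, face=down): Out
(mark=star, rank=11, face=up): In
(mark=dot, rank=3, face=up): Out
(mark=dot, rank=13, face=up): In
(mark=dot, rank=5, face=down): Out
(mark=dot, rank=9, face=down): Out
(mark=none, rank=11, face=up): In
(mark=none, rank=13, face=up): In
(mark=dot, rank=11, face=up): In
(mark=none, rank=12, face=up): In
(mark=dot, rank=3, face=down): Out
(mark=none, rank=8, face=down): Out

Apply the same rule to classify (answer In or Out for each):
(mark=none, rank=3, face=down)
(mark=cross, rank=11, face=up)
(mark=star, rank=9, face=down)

Rule: rank ≥ 11. This holds for each 'In' example and fails for each 'Out' one.
Out: (mark=none, rank=3, face=down), since rank = 3. In: (mark=cross, rank=11, face=up), since rank = 11. Out: (mark=star, rank=9, face=down), since rank = 9.

Out, In, Out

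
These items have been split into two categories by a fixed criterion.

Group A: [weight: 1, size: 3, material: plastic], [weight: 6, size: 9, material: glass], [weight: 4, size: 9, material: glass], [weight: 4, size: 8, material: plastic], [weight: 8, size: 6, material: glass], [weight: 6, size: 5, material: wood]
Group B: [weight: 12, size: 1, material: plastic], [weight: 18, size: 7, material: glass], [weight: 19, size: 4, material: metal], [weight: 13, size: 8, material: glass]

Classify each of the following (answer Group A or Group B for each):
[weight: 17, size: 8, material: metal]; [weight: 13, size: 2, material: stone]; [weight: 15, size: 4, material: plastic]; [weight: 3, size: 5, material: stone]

Group B, Group B, Group B, Group A

The pattern is that an item is 'Group A' exactly when: weight ≤ 8.
[weight: 17, size: 8, material: metal] — weight = 17, hence Group B.
[weight: 13, size: 2, material: stone] — weight = 13, hence Group B.
[weight: 15, size: 4, material: plastic] — weight = 15, hence Group B.
[weight: 3, size: 5, material: stone] — weight = 3, hence Group A.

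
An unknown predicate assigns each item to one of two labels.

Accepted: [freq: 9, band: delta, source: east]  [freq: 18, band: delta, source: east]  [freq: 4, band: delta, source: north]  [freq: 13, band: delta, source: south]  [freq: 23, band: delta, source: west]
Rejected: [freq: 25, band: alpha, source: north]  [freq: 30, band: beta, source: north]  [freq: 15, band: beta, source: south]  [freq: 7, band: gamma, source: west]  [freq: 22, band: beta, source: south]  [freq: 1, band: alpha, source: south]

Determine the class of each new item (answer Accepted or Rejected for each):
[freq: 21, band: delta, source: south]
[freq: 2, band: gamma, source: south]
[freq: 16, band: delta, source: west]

Accepted, Rejected, Accepted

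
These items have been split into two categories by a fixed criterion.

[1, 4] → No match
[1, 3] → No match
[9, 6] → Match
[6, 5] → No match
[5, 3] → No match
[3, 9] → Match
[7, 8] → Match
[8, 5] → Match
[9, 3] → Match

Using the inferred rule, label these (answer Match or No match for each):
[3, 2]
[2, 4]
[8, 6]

No match, No match, Match

The distinguishing property — sum ≥ 12 — holds for all the 'Match' cases and none of the 'No match' cases.
[3, 2] → 3+2 = 5 → No match. [2, 4] → 2+4 = 6 → No match. [8, 6] → 8+6 = 14 → Match.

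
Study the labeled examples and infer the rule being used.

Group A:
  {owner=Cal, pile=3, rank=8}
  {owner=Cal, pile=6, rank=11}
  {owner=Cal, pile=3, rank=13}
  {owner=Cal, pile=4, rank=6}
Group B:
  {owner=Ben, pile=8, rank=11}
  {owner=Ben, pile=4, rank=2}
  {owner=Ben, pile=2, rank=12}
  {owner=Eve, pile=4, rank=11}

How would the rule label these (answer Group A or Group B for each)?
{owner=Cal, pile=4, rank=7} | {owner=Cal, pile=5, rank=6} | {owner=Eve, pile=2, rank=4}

Group A, Group A, Group B

Checking candidate rules against both groups, what survives is: owner is Cal.
{owner=Cal, pile=4, rank=7} — owner is Cal, hence Group A. {owner=Cal, pile=5, rank=6} — owner is Cal, hence Group A. {owner=Eve, pile=2, rank=4} — owner is Eve, hence Group B.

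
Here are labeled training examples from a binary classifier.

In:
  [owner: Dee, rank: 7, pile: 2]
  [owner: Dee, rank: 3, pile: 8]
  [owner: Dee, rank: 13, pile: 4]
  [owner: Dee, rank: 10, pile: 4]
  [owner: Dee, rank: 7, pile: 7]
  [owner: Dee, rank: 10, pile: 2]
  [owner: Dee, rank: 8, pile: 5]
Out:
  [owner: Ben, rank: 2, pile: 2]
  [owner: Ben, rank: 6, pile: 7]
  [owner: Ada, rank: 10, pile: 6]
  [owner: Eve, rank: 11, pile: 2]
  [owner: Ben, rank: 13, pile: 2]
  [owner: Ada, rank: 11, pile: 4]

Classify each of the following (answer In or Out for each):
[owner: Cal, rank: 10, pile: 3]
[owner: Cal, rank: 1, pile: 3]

The rule appears to be: owner is Dee.
[owner: Cal, rank: 10, pile: 3] → owner is Cal → Out.
[owner: Cal, rank: 1, pile: 3] → owner is Cal → Out.

Out, Out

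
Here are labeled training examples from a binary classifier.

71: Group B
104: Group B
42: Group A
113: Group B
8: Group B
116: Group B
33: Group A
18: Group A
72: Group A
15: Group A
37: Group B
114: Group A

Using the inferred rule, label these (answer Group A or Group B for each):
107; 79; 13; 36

The common property of the 'Group A' items is: multiple of 3. No 'Group B' item has it.
107: 107 = 3·35 + 2 — does not satisfy this, so Group B. 79: 79 = 3·26 + 1 — does not satisfy this, so Group B. 13: 13 = 3·4 + 1 — does not satisfy this, so Group B. 36: 36 = 3·12 — satisfies this, so Group A.

Group B, Group B, Group B, Group A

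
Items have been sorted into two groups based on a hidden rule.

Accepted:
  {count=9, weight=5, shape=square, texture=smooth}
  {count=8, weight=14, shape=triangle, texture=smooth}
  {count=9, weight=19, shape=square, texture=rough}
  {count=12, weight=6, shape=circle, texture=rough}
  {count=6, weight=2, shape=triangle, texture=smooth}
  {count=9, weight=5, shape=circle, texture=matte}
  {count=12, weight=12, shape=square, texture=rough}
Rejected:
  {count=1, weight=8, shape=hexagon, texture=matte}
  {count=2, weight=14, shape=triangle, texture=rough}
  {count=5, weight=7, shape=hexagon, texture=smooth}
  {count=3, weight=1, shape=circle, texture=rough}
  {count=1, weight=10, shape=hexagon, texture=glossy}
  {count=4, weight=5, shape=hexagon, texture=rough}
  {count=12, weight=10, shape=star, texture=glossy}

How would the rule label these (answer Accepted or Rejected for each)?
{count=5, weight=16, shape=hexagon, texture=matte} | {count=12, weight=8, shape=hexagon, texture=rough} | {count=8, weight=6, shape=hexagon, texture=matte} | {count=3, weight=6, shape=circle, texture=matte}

Rejected, Accepted, Accepted, Rejected

The distinguishing property — count ≥ 6 AND weight ≠ 10 — holds for all the 'Accepted' cases and none of the 'Rejected' cases.
{count=5, weight=16, shape=hexagon, texture=matte} → count = 5, weight = 16 → Rejected. {count=12, weight=8, shape=hexagon, texture=rough} → count = 12, weight = 8 → Accepted. {count=8, weight=6, shape=hexagon, texture=matte} → count = 8, weight = 6 → Accepted. {count=3, weight=6, shape=circle, texture=matte} → count = 3, weight = 6 → Rejected.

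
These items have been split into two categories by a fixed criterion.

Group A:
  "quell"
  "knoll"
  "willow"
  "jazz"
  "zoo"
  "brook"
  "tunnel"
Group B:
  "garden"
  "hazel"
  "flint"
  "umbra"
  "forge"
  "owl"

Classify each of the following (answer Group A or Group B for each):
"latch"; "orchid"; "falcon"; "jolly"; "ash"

The simplest hypothesis consistent with all the labels is: has a double letter.
Group B: "latch", since no doubled letter.
Group B: "orchid", since no doubled letter.
Group B: "falcon", since no doubled letter.
Group A: "jolly", since 'll' doubled.
Group B: "ash", since no doubled letter.

Group B, Group B, Group B, Group A, Group B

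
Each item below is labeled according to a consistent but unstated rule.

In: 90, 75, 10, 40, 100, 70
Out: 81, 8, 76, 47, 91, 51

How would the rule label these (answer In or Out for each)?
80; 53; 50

In, Out, In

The rule appears to be: multiple of 5.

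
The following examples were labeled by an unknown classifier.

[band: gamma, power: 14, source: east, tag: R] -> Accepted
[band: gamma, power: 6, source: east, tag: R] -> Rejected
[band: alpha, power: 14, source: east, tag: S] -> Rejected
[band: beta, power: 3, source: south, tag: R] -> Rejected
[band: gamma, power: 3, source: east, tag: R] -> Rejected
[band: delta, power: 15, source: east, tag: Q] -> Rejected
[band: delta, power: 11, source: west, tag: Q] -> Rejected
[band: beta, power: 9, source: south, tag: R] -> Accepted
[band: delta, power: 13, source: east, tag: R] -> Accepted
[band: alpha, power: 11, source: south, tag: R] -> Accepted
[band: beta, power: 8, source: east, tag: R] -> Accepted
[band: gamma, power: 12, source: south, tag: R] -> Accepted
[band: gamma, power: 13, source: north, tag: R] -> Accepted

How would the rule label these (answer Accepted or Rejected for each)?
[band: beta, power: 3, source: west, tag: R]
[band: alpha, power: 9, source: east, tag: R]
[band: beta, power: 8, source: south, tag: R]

Rejected, Accepted, Accepted

Every 'Accepted' example satisfies: tag is R AND power ≥ 8. None of the 'Rejected' examples do.
[band: beta, power: 3, source: west, tag: R] → tag is R, power = 3 → Rejected.
[band: alpha, power: 9, source: east, tag: R] → tag is R, power = 9 → Accepted.
[band: beta, power: 8, source: south, tag: R] → tag is R, power = 8 → Accepted.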